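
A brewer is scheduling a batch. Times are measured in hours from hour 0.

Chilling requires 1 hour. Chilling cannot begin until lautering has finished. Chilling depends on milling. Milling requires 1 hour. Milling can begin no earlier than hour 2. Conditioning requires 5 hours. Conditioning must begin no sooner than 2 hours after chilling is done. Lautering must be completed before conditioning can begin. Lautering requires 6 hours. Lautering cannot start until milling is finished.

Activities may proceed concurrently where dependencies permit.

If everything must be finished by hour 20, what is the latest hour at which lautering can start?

Conditioning must finish by hour 20; it takes 5 hours, so it must start by 20 − 5 = hour 15.
Chilling feeds into conditioning (must start by hour 15, minus 2-hour gap → hour 13); so chilling must finish by hour 13 and therefore start by hour 12.
Lautering feeds chilling (must start by hour 12); conditioning (must start by hour 15). Taking the minimum, lautering must finish by hour 12 and start by 12 − 6 = hour 6.

6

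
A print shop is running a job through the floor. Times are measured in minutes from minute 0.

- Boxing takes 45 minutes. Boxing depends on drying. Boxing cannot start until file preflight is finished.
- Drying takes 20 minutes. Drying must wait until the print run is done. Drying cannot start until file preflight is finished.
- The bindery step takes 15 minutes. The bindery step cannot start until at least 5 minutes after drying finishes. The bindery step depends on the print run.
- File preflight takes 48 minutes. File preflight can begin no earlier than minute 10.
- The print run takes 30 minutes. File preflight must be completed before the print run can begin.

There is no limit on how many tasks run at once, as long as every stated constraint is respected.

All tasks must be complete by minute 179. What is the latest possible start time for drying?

114

The bindery step must finish by minute 179; it takes 15 minutes, so it must start by 179 − 15 = minute 164.
To finish by minute 179, boxing (duration 45) must start no later than minute 134.
Drying feeds the bindery step (must start by minute 164, minus 5-minute gap → minute 159); boxing (must start by minute 134). Taking the minimum, drying must finish by minute 134 and start by 134 − 20 = minute 114.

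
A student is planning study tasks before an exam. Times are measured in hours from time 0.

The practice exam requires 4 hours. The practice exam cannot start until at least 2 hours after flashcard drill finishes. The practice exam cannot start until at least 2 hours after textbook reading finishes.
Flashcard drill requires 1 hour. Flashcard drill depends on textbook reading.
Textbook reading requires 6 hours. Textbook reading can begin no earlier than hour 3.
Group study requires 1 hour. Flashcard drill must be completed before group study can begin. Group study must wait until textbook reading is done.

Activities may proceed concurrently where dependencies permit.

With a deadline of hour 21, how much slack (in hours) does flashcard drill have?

5

Textbook reading cannot begin until its own release at hour 3. It runs from hour 3 to 3 + 6 = hour 9.
Flashcard drill waits on textbook reading (finishes hour 9), so it starts at hour 9 and finishes at 9 + 1 = hour 10.

Working backward from the deadline:
Nothing follows the practice exam; the deadline of hour 21 is its only limit. It must start by 21 − 4 = hour 17.
Group study has no dependents, so it just needs to finish by hour 21. Starting by 21 − 1 = hour 20 achieves that.
Flashcard drill feeds the practice exam (must start by hour 17, minus 2-hour gap → hour 15); group study (must start by hour 20). Taking the minimum, flashcard drill must finish by hour 15 and start by 15 − 1 = hour 14.
So flashcard drill can start as early as hour 9 and as late as hour 14, giving 14 − 9 = 5 hours of slack.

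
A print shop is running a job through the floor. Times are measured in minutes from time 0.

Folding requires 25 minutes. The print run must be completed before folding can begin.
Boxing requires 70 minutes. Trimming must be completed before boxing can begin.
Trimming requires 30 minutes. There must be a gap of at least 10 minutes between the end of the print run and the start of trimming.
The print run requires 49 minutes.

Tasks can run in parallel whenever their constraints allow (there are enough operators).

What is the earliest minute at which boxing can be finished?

159

Nothing blocks the print run, so it runs from minute 0 to minute 49.
After the print run (finishes minute 49, plus 10-minute gap → minute 59), trimming can start at minute 59 and finishes at minute 89.
After trimming (finishes minute 89), boxing can start at minute 89 and finishes at minute 159.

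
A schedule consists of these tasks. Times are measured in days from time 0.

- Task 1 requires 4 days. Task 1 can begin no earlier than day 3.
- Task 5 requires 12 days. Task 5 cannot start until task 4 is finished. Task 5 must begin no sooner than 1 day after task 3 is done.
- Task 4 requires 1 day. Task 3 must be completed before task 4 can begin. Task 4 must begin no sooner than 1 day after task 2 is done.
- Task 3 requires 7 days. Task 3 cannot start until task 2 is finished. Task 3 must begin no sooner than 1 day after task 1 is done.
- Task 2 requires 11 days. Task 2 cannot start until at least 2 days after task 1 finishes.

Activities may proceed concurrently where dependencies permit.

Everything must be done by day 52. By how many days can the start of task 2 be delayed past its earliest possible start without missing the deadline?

12

After its own release at day 3, task 1 can start at day 3 and finishes at day 7.
Task 2 cannot begin until task 1 (finishes day 7, plus 2-day gap → day 9). It runs from day 9 to 9 + 11 = day 20.

Working backward from the deadline:
To finish by day 52, task 5 (duration 12) must start no later than day 40.
Task 4 must finish before task 5 (must start by day 40). With a 1-day duration, task 4 must start by 40 − 1 = day 39.
Task 3 must finish in time for task 4 (must start by day 39); task 5 (must start by day 40, minus 1-day gap → day 39). The tightest is day 39, so task 3 must start by 39 − 7 = day 32.
Task 2 feeds task 3 (must start by day 32); task 4 (must start by day 39, minus 1-day gap → day 38). Taking the minimum, task 2 must finish by day 32 and start by 32 − 11 = day 21.
So task 2 can start as early as day 9 and as late as day 21, giving 21 − 9 = 12 days of slack.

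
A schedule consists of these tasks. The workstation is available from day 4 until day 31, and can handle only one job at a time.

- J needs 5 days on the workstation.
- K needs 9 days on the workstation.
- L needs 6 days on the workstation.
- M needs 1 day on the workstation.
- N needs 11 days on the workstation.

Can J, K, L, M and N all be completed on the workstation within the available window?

No

The workstation window is 31 − 4 = 27 days.
Running back to back, the jobs need 5 + 9 + 6 + 1 + 11 = 32 days on the workstation.
Since 32 > 27, they cannot all fit.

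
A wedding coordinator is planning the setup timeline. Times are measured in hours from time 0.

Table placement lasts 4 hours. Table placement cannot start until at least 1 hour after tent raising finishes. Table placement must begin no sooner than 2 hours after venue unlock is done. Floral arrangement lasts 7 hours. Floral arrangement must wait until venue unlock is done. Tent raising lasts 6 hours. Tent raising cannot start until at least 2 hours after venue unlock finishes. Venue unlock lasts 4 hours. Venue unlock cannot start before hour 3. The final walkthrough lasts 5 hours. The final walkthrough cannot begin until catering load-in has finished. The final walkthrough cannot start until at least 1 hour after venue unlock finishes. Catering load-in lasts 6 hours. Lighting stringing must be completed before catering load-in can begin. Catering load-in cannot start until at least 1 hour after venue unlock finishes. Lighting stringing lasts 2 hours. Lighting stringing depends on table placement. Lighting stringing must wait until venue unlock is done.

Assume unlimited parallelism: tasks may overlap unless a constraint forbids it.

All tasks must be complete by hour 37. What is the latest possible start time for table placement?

Nothing follows the final walkthrough; the deadline of hour 37 is its only limit. It must start by 37 − 5 = hour 32.
Catering load-in has to be done before the final walkthrough (must start by hour 32). That means finishing by hour 32, i.e. starting by 32 − 6 = hour 26.
Lighting stringing must finish before catering load-in (must start by hour 26). With a 2-hour duration, lighting stringing must start by 26 − 2 = hour 24.
Table placement has to be done before lighting stringing (must start by hour 24). That means finishing by hour 24, i.e. starting by 24 − 4 = hour 20.

20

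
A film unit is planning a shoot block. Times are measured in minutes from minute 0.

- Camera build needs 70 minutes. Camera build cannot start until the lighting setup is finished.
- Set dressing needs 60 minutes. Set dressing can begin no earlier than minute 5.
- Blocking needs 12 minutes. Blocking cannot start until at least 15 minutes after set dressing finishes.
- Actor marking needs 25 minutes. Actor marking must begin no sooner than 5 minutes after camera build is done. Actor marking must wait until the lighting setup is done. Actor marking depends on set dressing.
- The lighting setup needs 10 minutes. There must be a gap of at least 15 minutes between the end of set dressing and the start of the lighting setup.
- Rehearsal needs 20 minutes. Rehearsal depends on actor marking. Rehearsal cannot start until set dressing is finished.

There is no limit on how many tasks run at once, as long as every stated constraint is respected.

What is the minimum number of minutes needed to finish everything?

210

Set dressing cannot begin until its own release at minute 5. It runs from minute 5 to 5 + 60 = minute 65.
Blocking waits on set dressing (finishes minute 65, plus 15-minute gap → minute 80), so it starts at minute 80 and finishes at 80 + 12 = minute 92.
After set dressing (finishes minute 65, plus 15-minute gap → minute 80), the lighting setup can start at minute 80 and finishes at minute 90.
Camera build cannot begin until the lighting setup (finishes minute 90). It runs from minute 90 to 90 + 70 = minute 160.
For actor marking: camera build (finishes minute 160, plus 5-minute gap → minute 165); the lighting setup (finishes minute 90); set dressing (finishes minute 65). Taking the maximum gives a start of minute 165, and it finishes at 165 + 25 = minute 190.
Rehearsal needs all of actor marking (finishes minute 190); set dressing (finishes minute 65). That puts its earliest start at minute 190; it finishes at 190 + 20 = minute 210.
All tasks are finished once the last one completes. Finish times: Set dressing at 65, The lighting setup at 90, Camera build at 160, Blocking at 92, Actor marking at 190, Rehearsal at 210. The latest is minute 210.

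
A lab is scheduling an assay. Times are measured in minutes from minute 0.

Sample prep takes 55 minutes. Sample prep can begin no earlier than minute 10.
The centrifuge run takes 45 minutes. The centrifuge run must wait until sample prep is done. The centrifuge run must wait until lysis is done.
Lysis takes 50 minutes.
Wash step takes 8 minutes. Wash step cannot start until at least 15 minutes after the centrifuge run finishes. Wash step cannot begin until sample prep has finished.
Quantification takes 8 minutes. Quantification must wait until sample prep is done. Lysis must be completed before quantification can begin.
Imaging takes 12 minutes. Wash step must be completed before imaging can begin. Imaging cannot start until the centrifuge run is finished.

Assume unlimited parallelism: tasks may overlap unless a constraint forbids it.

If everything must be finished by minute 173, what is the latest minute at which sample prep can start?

38

Imaging must finish by minute 173; it takes 12 minutes, so it must start by 173 − 12 = minute 161.
Wash step must finish before imaging (must start by minute 161). With an 8-minute duration, wash step must start by 161 − 8 = minute 153.
The centrifuge run feeds wash step (must start by minute 153, minus 15-minute gap → minute 138); imaging (must start by minute 161). Taking the minimum, the centrifuge run must finish by minute 138 and start by 138 − 45 = minute 93.
To finish by minute 173, quantification (duration 8) must start no later than minute 165.
Sample prep must finish in time for the centrifuge run (must start by minute 93); wash step (must start by minute 153); quantification (must start by minute 165). The tightest is minute 93, so sample prep must start by 93 − 55 = minute 38.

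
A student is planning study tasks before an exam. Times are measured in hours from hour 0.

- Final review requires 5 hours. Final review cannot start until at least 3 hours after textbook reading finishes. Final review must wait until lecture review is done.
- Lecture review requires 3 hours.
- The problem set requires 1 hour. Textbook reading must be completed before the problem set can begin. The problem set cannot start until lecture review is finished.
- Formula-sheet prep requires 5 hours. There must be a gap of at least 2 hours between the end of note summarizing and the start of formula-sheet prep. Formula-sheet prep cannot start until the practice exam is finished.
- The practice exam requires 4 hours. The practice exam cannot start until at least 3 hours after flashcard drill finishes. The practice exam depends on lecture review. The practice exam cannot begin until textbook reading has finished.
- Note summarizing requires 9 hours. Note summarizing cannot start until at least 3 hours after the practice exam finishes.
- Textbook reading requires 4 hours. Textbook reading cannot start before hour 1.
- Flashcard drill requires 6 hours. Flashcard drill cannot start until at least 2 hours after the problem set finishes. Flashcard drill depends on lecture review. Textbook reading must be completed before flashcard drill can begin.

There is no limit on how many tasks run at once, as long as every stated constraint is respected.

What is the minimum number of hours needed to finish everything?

Nothing blocks lecture review, so it runs from hour 0 to hour 3.
After its own release at hour 1, textbook reading can start at hour 1 and finishes at hour 5.
For final review: textbook reading (finishes hour 5, plus 3-hour gap → hour 8); lecture review (finishes hour 3). Taking the maximum gives a start of hour 8, and it finishes at 8 + 5 = hour 13.
The problem set has to wait for textbook reading (finishes hour 5); lecture review (finishes hour 3). The latest of these is hour 5, so the problem set runs hour 5 to 5 + 1 = hour 6.
Flashcard drill has to wait for the problem set (finishes hour 6, plus 2-hour gap → hour 8); lecture review (finishes hour 3); textbook reading (finishes hour 5). The latest of these is hour 8, so flashcard drill runs hour 8 to 8 + 6 = hour 14.
The practice exam cannot start until flashcard drill (finishes hour 14, plus 3-hour gap → hour 17); lecture review (finishes hour 3); textbook reading (finishes hour 5). The controlling bound is hour 17, so the practice exam finishes at 17 + 4 = hour 21.
Note summarizing waits on the practice exam (finishes hour 21, plus 3-hour gap → hour 24), so it starts at hour 24 and finishes at 24 + 9 = hour 33.
For formula-sheet prep: note summarizing (finishes hour 33, plus 2-hour gap → hour 35); the practice exam (finishes hour 21). Taking the maximum gives a start of hour 35, and it finishes at 35 + 5 = hour 40.
All tasks are finished once the last one completes. Finish times: Textbook reading at 5, Lecture review at 3, The problem set at 6, Flashcard drill at 14, The practice exam at 21, Note summarizing at 33, Formula-sheet prep at 40, Final review at 13. The latest is hour 40.

40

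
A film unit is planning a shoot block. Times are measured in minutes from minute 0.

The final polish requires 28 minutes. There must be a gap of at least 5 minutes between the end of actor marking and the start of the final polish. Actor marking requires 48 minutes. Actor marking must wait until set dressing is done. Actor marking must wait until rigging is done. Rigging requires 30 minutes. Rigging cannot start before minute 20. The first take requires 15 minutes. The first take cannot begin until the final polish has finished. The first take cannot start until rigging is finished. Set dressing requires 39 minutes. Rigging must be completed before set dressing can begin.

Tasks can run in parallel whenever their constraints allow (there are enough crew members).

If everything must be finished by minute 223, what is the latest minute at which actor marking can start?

127

The first take has no dependents, so it just needs to finish by minute 223. Starting by 223 − 15 = minute 208 achieves that.
The final polish feeds into the first take (must start by minute 208); so the final polish must finish by minute 208 and therefore start by minute 180.
Since the final polish (must start by minute 180, minus 5-minute gap → minute 175) depends on it, actor marking must finish by minute 175. Backing off its 48-minute duration gives a latest start of minute 127.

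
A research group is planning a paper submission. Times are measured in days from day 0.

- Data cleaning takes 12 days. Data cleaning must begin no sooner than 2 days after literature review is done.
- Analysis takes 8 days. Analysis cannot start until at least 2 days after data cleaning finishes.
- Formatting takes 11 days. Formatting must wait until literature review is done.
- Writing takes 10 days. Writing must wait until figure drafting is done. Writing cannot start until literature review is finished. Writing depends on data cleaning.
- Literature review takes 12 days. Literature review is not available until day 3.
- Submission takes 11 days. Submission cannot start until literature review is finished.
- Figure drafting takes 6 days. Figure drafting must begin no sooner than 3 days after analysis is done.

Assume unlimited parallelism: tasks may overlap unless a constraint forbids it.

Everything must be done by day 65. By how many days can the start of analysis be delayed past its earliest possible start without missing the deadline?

Literature review cannot begin until its own release at day 3. It runs from day 3 to 3 + 12 = day 15.
Data cleaning cannot begin until literature review (finishes day 15, plus 2-day gap → day 17). It runs from day 17 to 17 + 12 = day 29.
After data cleaning (finishes day 29, plus 2-day gap → day 31), analysis can start at day 31 and finishes at day 39.

Working backward from the deadline:
To finish by day 65, writing (duration 10) must start no later than day 55.
Figure drafting must finish before writing (must start by day 55). With a 6-day duration, figure drafting must start by 55 − 6 = day 49.
Analysis feeds into figure drafting (must start by day 49, minus 3-day gap → day 46); so analysis must finish by day 46 and therefore start by day 38.
So analysis can start as early as day 31 and as late as day 38, giving 38 − 31 = 7 days of slack.

7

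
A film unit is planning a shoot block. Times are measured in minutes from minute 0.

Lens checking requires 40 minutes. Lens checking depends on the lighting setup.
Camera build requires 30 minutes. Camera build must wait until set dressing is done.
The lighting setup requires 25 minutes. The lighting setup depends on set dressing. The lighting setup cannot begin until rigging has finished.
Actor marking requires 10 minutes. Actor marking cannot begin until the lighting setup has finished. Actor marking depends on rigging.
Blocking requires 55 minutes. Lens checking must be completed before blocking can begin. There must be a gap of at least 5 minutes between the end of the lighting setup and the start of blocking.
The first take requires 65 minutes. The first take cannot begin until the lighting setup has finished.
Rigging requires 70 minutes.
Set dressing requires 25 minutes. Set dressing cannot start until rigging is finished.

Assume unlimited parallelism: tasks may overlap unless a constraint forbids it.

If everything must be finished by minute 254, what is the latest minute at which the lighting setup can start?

134

To finish by minute 254, blocking (duration 55) must start no later than minute 199.
Lens checking must finish before blocking (must start by minute 199). With a 40-minute duration, lens checking must start by 199 − 40 = minute 159.
Nothing follows actor marking; the deadline of minute 254 is its only limit. It must start by 254 − 10 = minute 244.
The first take must finish by minute 254; it takes 65 minutes, so it must start by 254 − 65 = minute 189.
The lighting setup feeds lens checking (must start by minute 159); blocking (must start by minute 199, minus 5-minute gap → minute 194); actor marking (must start by minute 244); the first take (must start by minute 189). Taking the minimum, the lighting setup must finish by minute 159 and start by 159 − 25 = minute 134.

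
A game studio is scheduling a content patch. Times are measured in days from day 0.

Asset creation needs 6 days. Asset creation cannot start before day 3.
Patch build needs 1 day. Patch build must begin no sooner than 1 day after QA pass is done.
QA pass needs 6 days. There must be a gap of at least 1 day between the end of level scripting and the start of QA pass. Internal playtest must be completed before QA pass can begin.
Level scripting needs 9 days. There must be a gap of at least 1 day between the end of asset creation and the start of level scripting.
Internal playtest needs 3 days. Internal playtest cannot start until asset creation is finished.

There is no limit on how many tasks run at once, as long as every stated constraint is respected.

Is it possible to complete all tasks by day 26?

No

After its own release at day 3, asset creation can start at day 3 and finishes at day 9.
Internal playtest cannot begin until asset creation (finishes day 9). It runs from day 9 to 9 + 3 = day 12.
Level scripting cannot begin until asset creation (finishes day 9, plus 1-day gap → day 10). It runs from day 10 to 10 + 9 = day 19.
QA pass needs all of level scripting (finishes day 19, plus 1-day gap → day 20); internal playtest (finishes day 12). That puts its earliest start at day 20; it finishes at 20 + 6 = day 26.
Patch build cannot begin until QA pass (finishes day 26, plus 1-day gap → day 27). It runs from day 27 to 27 + 1 = day 28.
The earliest everything can be done is day 28, which is after the deadline of 26, so it is not possible.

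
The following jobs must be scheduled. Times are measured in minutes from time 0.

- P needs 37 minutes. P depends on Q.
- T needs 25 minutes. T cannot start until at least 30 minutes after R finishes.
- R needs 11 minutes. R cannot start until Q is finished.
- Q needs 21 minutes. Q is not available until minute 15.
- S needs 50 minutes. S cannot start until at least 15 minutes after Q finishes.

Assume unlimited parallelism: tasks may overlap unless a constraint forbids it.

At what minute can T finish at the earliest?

102

Q waits on its own release at minute 15, so it starts at minute 15 and finishes at 15 + 21 = minute 36.
R waits on Q (finishes minute 36), so it starts at minute 36 and finishes at 36 + 11 = minute 47.
T waits on R (finishes minute 47, plus 30-minute gap → minute 77), so it starts at minute 77 and finishes at 77 + 25 = minute 102.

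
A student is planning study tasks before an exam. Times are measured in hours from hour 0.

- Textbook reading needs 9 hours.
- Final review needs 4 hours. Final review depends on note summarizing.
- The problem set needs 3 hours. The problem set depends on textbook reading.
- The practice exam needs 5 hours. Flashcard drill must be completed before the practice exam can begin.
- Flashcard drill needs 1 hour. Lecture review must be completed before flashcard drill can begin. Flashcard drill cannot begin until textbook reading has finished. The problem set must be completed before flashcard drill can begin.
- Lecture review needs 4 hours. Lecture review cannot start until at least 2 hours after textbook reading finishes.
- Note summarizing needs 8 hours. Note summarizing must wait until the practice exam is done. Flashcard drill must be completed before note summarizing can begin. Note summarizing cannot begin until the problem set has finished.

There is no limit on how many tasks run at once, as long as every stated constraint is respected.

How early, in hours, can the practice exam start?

16

Nothing blocks textbook reading, so it runs from hour 0 to hour 9.
After textbook reading (finishes hour 9), the problem set can start at hour 9 and finishes at hour 12.
Lecture review cannot begin until textbook reading (finishes hour 9, plus 2-hour gap → hour 11). It runs from hour 11 to 11 + 4 = hour 15.
Flashcard drill cannot start until lecture review (finishes hour 15); textbook reading (finishes hour 9); the problem set (finishes hour 12). The controlling bound is hour 15, so flashcard drill finishes at 15 + 1 = hour 16.
The practice exam waits on flashcard drill (finishes hour 16), so the earliest it can start is hour 16.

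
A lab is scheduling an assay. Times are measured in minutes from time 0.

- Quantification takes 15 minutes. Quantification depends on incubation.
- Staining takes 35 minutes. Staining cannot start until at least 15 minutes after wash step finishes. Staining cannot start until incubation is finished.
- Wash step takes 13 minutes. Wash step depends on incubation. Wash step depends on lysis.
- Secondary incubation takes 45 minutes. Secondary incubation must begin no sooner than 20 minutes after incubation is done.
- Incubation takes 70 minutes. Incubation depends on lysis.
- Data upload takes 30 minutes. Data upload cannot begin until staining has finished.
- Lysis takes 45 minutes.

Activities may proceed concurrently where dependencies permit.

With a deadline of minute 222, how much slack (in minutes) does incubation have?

Lysis can start immediately at minute 0; it finishes at minute 45.
Incubation waits on lysis (finishes minute 45), so it starts at minute 45 and finishes at 45 + 70 = minute 115.

Working backward from the deadline:
To finish by minute 222, data upload (duration 30) must start no later than minute 192.
Staining has to be done before data upload (must start by minute 192). That means finishing by minute 192, i.e. starting by 192 − 35 = minute 157.
Wash step feeds into staining (must start by minute 157, minus 15-minute gap → minute 142); so wash step must finish by minute 142 and therefore start by minute 129.
To finish by minute 222, secondary incubation (duration 45) must start no later than minute 177.
Quantification has no dependents, so it just needs to finish by minute 222. Starting by 222 − 15 = minute 207 achieves that.
Incubation has several dependents: wash step (must start by minute 129); staining (must start by minute 157); secondary incubation (must start by minute 177, minus 20-minute gap → minute 157); quantification (must start by minute 207). The earliest of those limits is minute 129, so incubation must start by 129 − 70 = minute 59.
So incubation can start as early as minute 45 and as late as minute 59, giving 59 − 45 = 14 minutes of slack.

14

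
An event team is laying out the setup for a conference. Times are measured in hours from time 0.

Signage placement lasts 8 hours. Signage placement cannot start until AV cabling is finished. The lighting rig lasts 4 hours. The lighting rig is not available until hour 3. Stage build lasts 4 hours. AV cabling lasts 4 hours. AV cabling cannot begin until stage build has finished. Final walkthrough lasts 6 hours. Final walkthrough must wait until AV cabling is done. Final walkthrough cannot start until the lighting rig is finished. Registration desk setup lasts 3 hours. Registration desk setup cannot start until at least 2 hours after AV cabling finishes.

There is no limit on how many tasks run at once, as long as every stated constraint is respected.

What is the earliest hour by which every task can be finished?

16

After its own release at hour 3, the lighting rig can start at hour 3 and finishes at hour 7.
Nothing blocks stage build, so it runs from hour 0 to hour 4.
After stage build (finishes hour 4), AV cabling can start at hour 4 and finishes at hour 8.
Final walkthrough needs all of AV cabling (finishes hour 8); the lighting rig (finishes hour 7). That puts its earliest start at hour 8; it finishes at 8 + 6 = hour 14.
Signage placement waits on AV cabling (finishes hour 8), so it starts at hour 8 and finishes at 8 + 8 = hour 16.
After AV cabling (finishes hour 8, plus 2-hour gap → hour 10), registration desk setup can start at hour 10 and finishes at hour 13.
All tasks are finished once the last one completes. Finish times: Stage build at 4, The lighting rig at 7, AV cabling at 8, Registration desk setup at 13, Signage placement at 16, Final walkthrough at 14. The latest is hour 16.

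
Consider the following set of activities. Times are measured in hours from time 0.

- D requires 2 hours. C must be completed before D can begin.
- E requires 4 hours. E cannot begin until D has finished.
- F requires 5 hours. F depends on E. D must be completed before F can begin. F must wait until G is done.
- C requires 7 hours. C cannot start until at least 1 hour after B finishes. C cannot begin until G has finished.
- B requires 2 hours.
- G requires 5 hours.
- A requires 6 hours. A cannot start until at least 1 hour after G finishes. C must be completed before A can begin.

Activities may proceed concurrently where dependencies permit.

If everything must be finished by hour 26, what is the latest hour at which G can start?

A must finish by hour 26; it takes 6 hours, so it must start by 26 − 6 = hour 20.
Nothing follows F; the deadline of hour 26 is its only limit. It must start by 26 − 5 = hour 21.
E has to be done before F (must start by hour 21). That means finishing by hour 21, i.e. starting by 21 − 4 = hour 17.
For D: E (must start by hour 17); F (must start by hour 21). The most restrictive is hour 17; with a 2-hour duration, D must start by hour 15.
C feeds A (must start by hour 20); D (must start by hour 15). Taking the minimum, C must finish by hour 15 and start by 15 − 7 = hour 8.
For G: A (must start by hour 20, minus 1-hour gap → hour 19); C (must start by hour 8); F (must start by hour 21). The most restrictive is hour 8; with a 5-hour duration, G must start by hour 3.

3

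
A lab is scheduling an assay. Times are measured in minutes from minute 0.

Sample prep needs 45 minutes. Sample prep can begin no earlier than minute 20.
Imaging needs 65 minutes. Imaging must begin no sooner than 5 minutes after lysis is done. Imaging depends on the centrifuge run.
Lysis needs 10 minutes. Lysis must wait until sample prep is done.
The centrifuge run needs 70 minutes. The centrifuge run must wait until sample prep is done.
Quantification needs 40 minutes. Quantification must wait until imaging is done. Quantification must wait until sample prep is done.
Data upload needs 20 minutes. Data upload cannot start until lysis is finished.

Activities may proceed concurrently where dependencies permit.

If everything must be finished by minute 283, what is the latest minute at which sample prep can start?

63

Quantification must finish by minute 283; it takes 40 minutes, so it must start by 283 − 40 = minute 243.
Imaging has to be done before quantification (must start by minute 243). That means finishing by minute 243, i.e. starting by 243 − 65 = minute 178.
To finish by minute 283, data upload (duration 20) must start no later than minute 263.
For lysis: imaging (must start by minute 178, minus 5-minute gap → minute 173); data upload (must start by minute 263). The most restrictive is minute 173; with a 10-minute duration, lysis must start by minute 163.
The centrifuge run must finish before imaging (must start by minute 178). With a 70-minute duration, the centrifuge run must start by 178 − 70 = minute 108.
For sample prep: lysis (must start by minute 163); the centrifuge run (must start by minute 108); quantification (must start by minute 243). The most restrictive is minute 108; with a 45-minute duration, sample prep must start by minute 63.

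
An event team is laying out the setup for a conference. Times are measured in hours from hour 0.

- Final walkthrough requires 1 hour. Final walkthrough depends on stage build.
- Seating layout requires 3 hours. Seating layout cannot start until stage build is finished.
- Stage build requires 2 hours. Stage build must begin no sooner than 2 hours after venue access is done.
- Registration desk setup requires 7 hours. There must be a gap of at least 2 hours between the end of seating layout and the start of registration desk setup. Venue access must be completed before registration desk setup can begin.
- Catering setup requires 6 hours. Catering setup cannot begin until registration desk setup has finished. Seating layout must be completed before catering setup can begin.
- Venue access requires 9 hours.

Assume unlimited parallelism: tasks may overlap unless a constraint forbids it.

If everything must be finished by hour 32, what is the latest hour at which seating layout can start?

14

Catering setup has no dependents, so it just needs to finish by hour 32. Starting by 32 − 6 = hour 26 achieves that.
Registration desk setup has to be done before catering setup (must start by hour 26). That means finishing by hour 26, i.e. starting by 26 − 7 = hour 19.
Seating layout has several dependents: registration desk setup (must start by hour 19, minus 2-hour gap → hour 17); catering setup (must start by hour 26). The earliest of those limits is hour 17, so seating layout must start by 17 − 3 = hour 14.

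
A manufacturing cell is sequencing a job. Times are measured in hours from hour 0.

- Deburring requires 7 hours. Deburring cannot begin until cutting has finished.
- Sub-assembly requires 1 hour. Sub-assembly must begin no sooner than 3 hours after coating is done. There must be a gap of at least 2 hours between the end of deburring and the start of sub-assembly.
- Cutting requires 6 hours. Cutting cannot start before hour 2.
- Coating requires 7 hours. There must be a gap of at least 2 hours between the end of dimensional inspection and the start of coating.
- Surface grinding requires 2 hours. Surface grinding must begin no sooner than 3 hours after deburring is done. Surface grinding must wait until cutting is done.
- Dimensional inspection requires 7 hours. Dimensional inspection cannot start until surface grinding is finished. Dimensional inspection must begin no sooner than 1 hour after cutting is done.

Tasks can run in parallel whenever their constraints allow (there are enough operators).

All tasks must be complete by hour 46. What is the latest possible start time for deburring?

To finish by hour 46, sub-assembly (duration 1) must start no later than hour 45.
Coating feeds into sub-assembly (must start by hour 45, minus 3-hour gap → hour 42); so coating must finish by hour 42 and therefore start by hour 35.
Dimensional inspection feeds into coating (must start by hour 35, minus 2-hour gap → hour 33); so dimensional inspection must finish by hour 33 and therefore start by hour 26.
Surface grinding must finish before dimensional inspection (must start by hour 26). With a 2-hour duration, surface grinding must start by 26 − 2 = hour 24.
For deburring: surface grinding (must start by hour 24, minus 3-hour gap → hour 21); sub-assembly (must start by hour 45, minus 2-hour gap → hour 43). The most restrictive is hour 21; with a 7-hour duration, deburring must start by hour 14.

14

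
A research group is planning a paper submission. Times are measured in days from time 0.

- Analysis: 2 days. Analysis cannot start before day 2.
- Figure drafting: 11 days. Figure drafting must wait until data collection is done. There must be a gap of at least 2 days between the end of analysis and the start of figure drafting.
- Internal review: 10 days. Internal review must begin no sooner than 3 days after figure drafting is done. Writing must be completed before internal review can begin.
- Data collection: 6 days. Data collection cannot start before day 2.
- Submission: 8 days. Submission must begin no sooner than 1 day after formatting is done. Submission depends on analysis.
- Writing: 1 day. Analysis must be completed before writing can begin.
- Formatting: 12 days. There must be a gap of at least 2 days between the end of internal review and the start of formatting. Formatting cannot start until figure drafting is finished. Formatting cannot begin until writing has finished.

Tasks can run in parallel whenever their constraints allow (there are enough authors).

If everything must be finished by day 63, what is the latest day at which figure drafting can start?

Submission must finish by day 63; it takes 8 days, so it must start by 63 − 8 = day 55.
Formatting has to be done before submission (must start by day 55, minus 1-day gap → day 54). That means finishing by day 54, i.e. starting by 54 − 12 = day 42.
Internal review feeds into formatting (must start by day 42, minus 2-day gap → day 40); so internal review must finish by day 40 and therefore start by day 30.
Figure drafting feeds internal review (must start by day 30, minus 3-day gap → day 27); formatting (must start by day 42). Taking the minimum, figure drafting must finish by day 27 and start by 27 − 11 = day 16.

16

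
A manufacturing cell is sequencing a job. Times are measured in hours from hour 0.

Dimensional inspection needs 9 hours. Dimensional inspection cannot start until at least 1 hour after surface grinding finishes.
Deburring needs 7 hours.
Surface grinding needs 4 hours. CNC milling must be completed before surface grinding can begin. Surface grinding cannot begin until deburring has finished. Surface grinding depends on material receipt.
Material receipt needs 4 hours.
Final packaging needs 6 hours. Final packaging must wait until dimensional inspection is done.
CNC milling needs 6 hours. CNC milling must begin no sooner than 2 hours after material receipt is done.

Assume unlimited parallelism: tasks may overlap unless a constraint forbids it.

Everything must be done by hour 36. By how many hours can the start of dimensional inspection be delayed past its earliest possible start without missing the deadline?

Deburring has no prerequisites, so it starts at hour 0 and finishes at hour 7.
Material receipt can start immediately at hour 0; it finishes at hour 4.
After material receipt (finishes hour 4, plus 2-hour gap → hour 6), CNC milling can start at hour 6 and finishes at hour 12.
Surface grinding cannot start until CNC milling (finishes hour 12); deburring (finishes hour 7); material receipt (finishes hour 4). The controlling bound is hour 12, so surface grinding finishes at 12 + 4 = hour 16.
Dimensional inspection waits on surface grinding (finishes hour 16, plus 1-hour gap → hour 17), so it starts at hour 17 and finishes at 17 + 9 = hour 26.

Working backward from the deadline:
To finish by hour 36, final packaging (duration 6) must start no later than hour 30.
Dimensional inspection has to be done before final packaging (must start by hour 30). That means finishing by hour 30, i.e. starting by 30 − 9 = hour 21.
So dimensional inspection can start as early as hour 17 and as late as hour 21, giving 21 − 17 = 4 hours of slack.

4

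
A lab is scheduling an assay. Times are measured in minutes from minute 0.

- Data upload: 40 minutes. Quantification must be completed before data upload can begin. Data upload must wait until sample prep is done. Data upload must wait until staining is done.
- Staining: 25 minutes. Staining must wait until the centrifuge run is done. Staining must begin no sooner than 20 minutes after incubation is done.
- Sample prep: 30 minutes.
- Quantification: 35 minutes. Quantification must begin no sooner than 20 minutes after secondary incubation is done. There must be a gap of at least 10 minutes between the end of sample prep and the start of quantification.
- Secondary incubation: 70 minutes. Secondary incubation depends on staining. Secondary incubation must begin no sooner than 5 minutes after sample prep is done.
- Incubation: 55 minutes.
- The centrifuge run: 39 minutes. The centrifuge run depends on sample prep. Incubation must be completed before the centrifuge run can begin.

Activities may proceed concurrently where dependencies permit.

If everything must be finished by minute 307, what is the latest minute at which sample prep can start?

48

To finish by minute 307, data upload (duration 40) must start no later than minute 267.
Quantification must finish before data upload (must start by minute 267). With a 35-minute duration, quantification must start by 267 − 35 = minute 232.
Secondary incubation has to be done before quantification (must start by minute 232, minus 20-minute gap → minute 212). That means finishing by minute 212, i.e. starting by 212 − 70 = minute 142.
Staining feeds secondary incubation (must start by minute 142); data upload (must start by minute 267). Taking the minimum, staining must finish by minute 142 and start by 142 − 25 = minute 117.
The centrifuge run feeds into staining (must start by minute 117); so the centrifuge run must finish by minute 117 and therefore start by minute 78.
Sample prep has several dependents: the centrifuge run (must start by minute 78); secondary incubation (must start by minute 142, minus 5-minute gap → minute 137); quantification (must start by minute 232, minus 10-minute gap → minute 222); data upload (must start by minute 267). The earliest of those limits is minute 78, so sample prep must start by 78 − 30 = minute 48.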